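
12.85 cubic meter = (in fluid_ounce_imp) 4.523e+05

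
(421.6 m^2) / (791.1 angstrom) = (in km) 5.329e+06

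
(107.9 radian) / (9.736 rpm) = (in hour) 0.0294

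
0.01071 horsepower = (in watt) 7.986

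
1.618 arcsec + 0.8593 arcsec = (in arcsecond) 2.477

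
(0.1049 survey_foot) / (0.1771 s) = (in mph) 0.4039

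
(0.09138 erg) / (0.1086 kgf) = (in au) 5.736e-20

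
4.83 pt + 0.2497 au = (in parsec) 1.211e-06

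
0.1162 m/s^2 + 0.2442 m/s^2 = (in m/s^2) 0.3604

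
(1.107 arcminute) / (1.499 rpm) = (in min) 3.419e-05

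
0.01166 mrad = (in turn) 1.856e-06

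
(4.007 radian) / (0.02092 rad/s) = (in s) 191.5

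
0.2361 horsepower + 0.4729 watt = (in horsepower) 0.2367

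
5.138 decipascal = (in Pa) 0.5138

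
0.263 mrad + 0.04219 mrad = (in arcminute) 1.049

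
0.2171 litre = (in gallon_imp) 0.04776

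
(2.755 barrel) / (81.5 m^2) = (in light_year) 5.681e-19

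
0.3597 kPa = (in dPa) 3597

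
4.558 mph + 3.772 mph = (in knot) 7.239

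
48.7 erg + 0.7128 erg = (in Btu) 4.683e-09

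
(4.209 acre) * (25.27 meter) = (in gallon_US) 1.137e+08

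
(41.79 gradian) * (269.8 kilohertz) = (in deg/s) 1.015e+07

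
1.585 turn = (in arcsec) 2.054e+06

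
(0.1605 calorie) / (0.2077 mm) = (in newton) 3233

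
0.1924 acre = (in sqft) 8381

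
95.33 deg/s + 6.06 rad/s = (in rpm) 73.76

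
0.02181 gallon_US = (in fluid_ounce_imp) 2.906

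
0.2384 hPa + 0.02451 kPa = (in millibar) 0.4835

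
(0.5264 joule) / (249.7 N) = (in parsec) 6.832e-20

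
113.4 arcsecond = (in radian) 0.0005498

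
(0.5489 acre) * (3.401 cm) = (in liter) 7.555e+04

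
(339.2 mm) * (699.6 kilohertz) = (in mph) 5.308e+05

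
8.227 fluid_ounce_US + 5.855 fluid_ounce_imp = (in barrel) 0.002577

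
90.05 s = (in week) 0.0001489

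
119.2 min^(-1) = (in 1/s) 1.987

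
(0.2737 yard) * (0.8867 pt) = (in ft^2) 0.0008427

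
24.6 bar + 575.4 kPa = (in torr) 2.277e+04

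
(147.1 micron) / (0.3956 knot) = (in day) 8.366e-09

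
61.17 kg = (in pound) 134.9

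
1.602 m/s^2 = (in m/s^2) 1.602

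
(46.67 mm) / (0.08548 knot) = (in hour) 0.0002948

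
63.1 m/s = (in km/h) 227.2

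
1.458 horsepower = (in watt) 1087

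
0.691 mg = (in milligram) 0.691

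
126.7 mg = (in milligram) 126.7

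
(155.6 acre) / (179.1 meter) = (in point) 9.966e+06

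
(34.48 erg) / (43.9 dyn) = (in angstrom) 7.854e+07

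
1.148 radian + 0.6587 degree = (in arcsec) 2.392e+05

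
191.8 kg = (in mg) 1.918e+08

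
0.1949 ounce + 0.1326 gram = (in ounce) 0.1996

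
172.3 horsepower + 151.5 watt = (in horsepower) 172.5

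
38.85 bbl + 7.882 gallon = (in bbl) 39.04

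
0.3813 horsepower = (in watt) 284.3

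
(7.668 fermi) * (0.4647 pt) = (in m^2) 1.257e-18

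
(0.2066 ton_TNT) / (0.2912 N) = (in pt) 8.415e+12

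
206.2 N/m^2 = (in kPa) 0.2062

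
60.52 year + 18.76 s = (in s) 1.909e+09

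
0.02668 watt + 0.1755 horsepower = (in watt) 130.9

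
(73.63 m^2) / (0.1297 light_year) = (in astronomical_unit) 4.011e-25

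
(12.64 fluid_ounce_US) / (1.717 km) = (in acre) 5.38e-11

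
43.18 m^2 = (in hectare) 0.004318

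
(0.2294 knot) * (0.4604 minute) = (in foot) 10.7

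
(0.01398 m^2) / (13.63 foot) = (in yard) 0.00368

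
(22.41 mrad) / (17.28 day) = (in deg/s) 8.6e-07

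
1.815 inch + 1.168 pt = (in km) 4.651e-05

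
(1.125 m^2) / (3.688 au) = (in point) 5.78e-09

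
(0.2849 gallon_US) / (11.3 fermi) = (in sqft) 1.027e+12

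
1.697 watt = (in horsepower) 0.002276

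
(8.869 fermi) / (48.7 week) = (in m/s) 3.011e-22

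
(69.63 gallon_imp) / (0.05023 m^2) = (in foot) 20.68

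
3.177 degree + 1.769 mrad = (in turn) 0.009107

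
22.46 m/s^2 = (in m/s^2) 22.46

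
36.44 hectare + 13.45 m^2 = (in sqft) 3.923e+06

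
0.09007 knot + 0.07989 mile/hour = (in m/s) 0.08205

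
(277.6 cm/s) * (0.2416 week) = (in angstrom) 4.056e+15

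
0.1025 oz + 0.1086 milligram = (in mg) 2906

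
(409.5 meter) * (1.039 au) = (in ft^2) 6.851e+14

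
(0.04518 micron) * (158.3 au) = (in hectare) 107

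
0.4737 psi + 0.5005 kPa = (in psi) 0.5463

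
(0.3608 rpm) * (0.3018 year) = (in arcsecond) 7.417e+10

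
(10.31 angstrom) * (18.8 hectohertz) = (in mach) 5.692e-09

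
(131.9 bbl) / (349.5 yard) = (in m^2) 0.06562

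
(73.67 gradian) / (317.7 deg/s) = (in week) 3.451e-07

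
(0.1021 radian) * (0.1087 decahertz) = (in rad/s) 0.111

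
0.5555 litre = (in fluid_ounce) 18.78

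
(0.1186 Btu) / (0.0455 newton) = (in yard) 3008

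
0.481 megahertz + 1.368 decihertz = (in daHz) 4.81e+04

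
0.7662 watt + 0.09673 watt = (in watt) 0.8629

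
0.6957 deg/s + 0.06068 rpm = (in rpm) 0.1766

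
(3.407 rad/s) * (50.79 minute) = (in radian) 1.038e+04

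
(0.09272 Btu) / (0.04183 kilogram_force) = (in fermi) 2.385e+17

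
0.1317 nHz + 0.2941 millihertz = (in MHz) 2.941e-10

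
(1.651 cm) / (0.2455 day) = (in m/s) 7.784e-07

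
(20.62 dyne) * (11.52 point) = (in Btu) 7.943e-10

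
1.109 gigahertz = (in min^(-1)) 6.654e+10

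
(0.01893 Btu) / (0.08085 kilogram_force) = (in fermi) 2.519e+16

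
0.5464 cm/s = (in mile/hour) 0.01222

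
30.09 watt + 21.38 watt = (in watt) 51.47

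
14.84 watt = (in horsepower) 0.0199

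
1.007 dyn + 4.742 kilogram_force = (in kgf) 4.742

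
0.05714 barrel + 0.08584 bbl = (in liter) 22.73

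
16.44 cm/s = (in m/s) 0.1644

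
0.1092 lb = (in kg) 0.04953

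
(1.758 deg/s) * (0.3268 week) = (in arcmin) 2.085e+07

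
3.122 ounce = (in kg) 0.08851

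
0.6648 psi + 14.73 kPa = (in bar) 0.1931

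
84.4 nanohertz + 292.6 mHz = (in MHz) 2.926e-07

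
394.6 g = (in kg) 0.3946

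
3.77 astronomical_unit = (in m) 5.64e+11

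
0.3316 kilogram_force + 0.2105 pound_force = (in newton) 4.188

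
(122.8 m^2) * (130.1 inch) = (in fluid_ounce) 1.372e+07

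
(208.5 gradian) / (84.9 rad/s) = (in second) 0.03858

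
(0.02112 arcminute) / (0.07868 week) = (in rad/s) 1.291e-10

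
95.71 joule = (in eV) 5.974e+20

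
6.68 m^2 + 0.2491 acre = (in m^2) 1015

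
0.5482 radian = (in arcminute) 1885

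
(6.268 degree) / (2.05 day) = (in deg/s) 3.539e-05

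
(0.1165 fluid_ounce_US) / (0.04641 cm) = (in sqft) 0.07991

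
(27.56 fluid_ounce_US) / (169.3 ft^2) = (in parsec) 1.679e-21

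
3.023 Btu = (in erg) 3.189e+10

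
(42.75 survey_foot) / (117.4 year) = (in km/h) 1.267e-08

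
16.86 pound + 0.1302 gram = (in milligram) 7.648e+06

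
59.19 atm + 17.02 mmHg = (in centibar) 6000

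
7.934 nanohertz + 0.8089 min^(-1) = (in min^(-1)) 0.8089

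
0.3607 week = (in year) 0.006918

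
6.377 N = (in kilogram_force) 0.6503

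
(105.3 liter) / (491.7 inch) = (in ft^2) 0.09075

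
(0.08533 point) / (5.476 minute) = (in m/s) 9.162e-08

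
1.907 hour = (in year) 0.0002177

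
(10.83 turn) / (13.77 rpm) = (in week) 7.803e-05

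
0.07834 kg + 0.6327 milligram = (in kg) 0.07834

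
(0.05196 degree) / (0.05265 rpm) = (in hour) 4.569e-05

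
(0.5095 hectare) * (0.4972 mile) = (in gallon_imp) 8.968e+08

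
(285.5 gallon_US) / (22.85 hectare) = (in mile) 2.939e-09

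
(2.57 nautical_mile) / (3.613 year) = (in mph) 9.344e-05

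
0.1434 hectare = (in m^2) 1434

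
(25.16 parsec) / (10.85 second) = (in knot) 1.391e+17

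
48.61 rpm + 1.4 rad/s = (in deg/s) 371.9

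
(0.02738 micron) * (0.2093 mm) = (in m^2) 5.731e-12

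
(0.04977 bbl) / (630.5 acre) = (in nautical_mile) 1.675e-12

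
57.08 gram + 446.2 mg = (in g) 57.53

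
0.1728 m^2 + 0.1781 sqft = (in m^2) 0.1893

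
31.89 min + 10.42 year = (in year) 10.42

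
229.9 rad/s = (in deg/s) 1.317e+04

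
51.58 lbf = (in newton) 229.4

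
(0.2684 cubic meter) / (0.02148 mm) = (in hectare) 1.25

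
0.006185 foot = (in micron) 1885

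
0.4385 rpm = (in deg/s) 2.631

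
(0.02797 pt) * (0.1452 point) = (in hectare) 5.054e-14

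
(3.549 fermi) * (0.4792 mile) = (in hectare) 2.737e-16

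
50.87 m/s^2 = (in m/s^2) 50.87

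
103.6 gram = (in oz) 3.654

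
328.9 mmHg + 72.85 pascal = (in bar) 0.4392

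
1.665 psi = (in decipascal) 1.148e+05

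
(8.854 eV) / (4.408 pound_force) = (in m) 7.235e-20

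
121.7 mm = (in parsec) 3.944e-18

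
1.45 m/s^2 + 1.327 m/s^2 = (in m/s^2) 2.777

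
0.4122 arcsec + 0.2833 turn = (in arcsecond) 3.672e+05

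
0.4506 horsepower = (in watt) 336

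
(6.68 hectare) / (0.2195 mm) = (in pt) 8.627e+11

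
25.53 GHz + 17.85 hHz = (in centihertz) 2.553e+12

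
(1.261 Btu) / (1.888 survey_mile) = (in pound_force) 0.09844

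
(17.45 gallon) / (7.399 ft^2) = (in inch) 3.783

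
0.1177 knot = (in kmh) 0.218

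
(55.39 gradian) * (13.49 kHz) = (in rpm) 1.121e+05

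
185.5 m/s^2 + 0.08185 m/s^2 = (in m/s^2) 185.6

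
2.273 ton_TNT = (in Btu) 9.014e+06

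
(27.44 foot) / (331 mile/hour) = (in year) 1.792e-09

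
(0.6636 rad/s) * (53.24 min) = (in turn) 337.4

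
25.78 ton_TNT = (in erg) 1.079e+18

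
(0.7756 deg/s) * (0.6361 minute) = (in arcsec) 1.066e+05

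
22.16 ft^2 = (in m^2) 2.059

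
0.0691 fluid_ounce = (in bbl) 1.285e-05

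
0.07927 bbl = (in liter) 12.6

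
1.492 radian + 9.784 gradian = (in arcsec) 3.394e+05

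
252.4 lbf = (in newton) 1123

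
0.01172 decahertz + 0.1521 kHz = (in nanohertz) 1.522e+11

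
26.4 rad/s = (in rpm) 252.1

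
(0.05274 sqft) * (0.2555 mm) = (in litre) 0.001252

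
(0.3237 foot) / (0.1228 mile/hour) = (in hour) 0.0004992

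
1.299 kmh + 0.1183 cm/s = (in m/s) 0.362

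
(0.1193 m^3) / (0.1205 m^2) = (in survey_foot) 3.248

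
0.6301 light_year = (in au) 3.985e+04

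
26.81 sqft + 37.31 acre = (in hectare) 15.1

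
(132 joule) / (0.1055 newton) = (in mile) 0.7775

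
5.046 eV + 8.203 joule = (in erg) 8.203e+07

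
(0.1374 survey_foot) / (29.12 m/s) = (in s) 0.001438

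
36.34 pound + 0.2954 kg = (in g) 1.678e+04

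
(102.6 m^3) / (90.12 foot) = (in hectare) 0.0003735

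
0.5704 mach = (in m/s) 194.2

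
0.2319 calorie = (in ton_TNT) 2.319e-10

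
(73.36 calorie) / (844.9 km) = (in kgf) 3.704e-05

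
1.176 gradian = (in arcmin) 63.5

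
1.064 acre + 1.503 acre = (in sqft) 1.118e+05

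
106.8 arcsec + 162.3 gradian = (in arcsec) 5.26e+05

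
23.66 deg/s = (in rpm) 3.943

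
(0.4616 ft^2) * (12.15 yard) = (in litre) 476.4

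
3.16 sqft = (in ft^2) 3.16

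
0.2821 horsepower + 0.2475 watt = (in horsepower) 0.2824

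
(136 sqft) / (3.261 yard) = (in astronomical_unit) 2.832e-11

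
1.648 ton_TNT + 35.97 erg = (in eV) 4.304e+28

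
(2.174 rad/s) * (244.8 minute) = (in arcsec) 6.586e+09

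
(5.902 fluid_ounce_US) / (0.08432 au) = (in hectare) 1.384e-18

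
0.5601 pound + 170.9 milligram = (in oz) 8.968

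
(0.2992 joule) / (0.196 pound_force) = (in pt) 972.8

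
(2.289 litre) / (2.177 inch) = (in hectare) 4.14e-06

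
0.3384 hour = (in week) 0.002014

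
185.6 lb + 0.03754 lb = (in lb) 185.6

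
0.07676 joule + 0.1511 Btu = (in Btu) 0.1512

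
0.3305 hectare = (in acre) 0.8167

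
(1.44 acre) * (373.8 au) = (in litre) 3.259e+20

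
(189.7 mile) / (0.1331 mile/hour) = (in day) 59.39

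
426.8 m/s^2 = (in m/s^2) 426.8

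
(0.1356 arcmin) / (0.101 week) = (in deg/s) 3.7e-08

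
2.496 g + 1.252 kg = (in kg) 1.254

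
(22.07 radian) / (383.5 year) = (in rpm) 1.743e-08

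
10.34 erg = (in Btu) 9.8e-10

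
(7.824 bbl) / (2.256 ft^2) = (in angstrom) 5.935e+10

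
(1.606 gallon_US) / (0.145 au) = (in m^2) 2.803e-13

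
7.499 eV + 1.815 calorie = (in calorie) 1.815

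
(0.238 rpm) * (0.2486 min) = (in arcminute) 1278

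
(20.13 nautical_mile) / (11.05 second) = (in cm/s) 3.374e+05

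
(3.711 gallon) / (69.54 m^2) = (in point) 0.5726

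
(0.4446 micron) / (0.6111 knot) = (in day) 1.637e-11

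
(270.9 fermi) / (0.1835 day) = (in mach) 5.018e-20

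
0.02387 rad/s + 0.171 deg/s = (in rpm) 0.2564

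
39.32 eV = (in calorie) 1.506e-18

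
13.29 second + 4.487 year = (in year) 4.487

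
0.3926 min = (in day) 0.0002726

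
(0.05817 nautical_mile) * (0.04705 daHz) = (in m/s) 50.69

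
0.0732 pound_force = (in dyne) 3.256e+04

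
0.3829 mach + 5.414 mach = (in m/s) 1974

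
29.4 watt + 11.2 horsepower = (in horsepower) 11.24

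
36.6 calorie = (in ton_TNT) 3.66e-08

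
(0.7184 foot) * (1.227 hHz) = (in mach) 0.07891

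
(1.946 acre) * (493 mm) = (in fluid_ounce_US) 1.313e+08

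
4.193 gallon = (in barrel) 0.09983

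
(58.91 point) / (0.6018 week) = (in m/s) 5.71e-08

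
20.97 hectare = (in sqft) 2.257e+06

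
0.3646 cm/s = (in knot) 0.007087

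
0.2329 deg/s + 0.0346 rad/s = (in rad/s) 0.03866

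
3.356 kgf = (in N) 32.91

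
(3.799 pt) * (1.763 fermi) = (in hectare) 2.363e-22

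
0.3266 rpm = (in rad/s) 0.0342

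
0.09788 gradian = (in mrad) 1.537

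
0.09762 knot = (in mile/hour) 0.1123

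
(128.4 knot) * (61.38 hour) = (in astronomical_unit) 9.757e-05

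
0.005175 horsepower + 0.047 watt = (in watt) 3.906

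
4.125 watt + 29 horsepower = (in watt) 2.163e+04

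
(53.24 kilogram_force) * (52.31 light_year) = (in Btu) 2.449e+17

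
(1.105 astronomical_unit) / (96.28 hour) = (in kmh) 1.717e+06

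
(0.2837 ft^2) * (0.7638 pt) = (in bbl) 4.467e-05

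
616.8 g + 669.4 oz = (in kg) 19.59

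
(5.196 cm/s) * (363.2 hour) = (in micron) 6.794e+10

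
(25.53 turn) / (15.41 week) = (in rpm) 0.0001644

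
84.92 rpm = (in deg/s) 509.5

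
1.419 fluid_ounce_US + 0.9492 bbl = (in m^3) 0.151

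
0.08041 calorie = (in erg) 3.364e+06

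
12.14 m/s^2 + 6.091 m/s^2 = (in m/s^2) 18.23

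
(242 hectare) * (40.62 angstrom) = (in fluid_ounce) 332.4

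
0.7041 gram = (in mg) 704.1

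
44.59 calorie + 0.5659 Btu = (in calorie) 187.3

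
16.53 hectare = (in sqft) 1.779e+06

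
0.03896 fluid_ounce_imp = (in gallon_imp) 0.0002435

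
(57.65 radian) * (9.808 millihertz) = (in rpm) 5.399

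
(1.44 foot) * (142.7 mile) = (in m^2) 1.008e+05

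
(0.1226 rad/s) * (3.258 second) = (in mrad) 399.4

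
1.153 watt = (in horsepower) 0.001546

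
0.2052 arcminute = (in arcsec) 12.31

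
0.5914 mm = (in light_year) 6.251e-20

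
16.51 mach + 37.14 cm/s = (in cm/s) 5.622e+05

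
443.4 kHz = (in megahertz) 0.4434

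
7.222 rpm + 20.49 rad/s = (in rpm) 202.9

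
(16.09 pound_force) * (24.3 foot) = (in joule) 530.1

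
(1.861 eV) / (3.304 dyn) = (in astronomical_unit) 6.032e-26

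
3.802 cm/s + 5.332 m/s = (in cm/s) 537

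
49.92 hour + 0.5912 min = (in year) 0.0057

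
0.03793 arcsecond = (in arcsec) 0.03793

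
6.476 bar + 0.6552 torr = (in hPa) 6477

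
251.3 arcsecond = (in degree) 0.06981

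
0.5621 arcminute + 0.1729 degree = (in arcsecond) 656.2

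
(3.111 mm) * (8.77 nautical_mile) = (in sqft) 543.9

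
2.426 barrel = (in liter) 385.7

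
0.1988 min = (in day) 0.0001381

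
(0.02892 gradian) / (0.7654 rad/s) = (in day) 6.869e-09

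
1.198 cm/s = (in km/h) 0.04313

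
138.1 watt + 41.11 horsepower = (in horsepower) 41.3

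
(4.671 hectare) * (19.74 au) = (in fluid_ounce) 4.664e+21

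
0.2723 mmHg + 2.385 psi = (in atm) 0.1626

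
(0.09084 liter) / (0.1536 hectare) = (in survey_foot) 1.94e-07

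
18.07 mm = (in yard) 0.01976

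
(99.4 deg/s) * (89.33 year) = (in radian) 4.887e+09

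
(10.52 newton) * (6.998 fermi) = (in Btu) 6.978e-17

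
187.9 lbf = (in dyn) 8.358e+07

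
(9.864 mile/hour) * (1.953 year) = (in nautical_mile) 1.466e+05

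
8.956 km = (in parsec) 2.902e-13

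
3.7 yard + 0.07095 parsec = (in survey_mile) 1.36e+12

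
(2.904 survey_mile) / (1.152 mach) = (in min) 0.1986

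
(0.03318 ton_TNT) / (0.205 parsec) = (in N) 2.195e-08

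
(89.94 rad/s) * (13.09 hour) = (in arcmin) 1.457e+10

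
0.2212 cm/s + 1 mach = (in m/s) 340.5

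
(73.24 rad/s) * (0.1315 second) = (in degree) 551.8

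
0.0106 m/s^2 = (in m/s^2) 0.0106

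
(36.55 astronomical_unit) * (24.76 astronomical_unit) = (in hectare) 2.025e+21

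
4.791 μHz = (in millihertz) 0.004791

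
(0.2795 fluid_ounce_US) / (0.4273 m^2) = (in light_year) 2.045e-21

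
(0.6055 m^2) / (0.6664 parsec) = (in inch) 1.159e-15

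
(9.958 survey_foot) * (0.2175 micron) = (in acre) 1.631e-10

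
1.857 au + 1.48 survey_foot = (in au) 1.857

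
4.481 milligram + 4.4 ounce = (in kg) 0.1247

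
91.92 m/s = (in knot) 178.7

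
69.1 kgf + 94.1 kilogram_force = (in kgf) 163.2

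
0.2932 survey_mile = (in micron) 4.719e+08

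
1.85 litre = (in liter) 1.85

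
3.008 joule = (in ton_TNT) 7.189e-10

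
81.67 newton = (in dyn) 8.167e+06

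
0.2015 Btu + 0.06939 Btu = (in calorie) 68.31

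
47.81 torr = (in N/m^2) 6374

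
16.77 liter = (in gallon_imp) 3.689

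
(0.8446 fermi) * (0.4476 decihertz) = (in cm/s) 3.78e-15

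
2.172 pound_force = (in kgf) 0.9852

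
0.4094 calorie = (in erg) 1.713e+07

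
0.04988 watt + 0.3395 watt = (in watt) 0.3894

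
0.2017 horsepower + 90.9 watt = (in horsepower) 0.3236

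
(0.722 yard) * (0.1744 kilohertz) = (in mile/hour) 257.6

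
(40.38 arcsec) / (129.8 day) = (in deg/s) 1e-09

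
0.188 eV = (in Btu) 2.855e-23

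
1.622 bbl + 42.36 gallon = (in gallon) 110.5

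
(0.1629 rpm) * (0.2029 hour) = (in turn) 1.983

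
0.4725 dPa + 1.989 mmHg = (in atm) 0.002618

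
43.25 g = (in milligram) 4.325e+04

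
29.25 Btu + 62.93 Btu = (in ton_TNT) 2.324e-05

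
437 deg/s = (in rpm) 72.83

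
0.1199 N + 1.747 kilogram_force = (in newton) 17.25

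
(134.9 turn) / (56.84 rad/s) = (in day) 0.0001726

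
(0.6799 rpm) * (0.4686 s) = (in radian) 0.03336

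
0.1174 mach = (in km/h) 143.9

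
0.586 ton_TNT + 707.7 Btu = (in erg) 2.453e+16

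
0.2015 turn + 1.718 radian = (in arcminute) 1.026e+04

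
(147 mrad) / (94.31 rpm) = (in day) 1.723e-07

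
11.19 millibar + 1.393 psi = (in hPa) 107.2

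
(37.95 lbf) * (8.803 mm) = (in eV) 9.275e+18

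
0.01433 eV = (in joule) 2.296e-21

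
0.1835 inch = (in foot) 0.01529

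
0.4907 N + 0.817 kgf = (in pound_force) 1.911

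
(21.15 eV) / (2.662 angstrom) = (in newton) 1.273e-08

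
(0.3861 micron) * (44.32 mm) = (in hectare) 1.711e-12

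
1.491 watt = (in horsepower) 0.001999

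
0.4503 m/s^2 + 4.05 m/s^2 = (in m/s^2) 4.5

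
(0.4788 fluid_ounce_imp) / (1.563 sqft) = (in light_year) 9.903e-21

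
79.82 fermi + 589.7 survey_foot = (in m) 179.7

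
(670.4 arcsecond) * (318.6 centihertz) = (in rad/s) 0.01036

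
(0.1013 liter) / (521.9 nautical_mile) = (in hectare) 1.048e-14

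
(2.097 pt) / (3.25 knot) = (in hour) 1.229e-07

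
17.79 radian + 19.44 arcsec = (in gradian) 1133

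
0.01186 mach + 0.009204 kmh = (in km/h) 14.55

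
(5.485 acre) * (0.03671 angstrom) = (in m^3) 8.149e-08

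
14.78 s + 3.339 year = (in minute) 1.755e+06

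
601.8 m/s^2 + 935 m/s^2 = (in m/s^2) 1537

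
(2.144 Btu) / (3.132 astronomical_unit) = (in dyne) 0.0004828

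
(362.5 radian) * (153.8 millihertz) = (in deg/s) 3194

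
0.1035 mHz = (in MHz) 1.035e-10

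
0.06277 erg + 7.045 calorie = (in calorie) 7.045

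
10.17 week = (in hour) 1709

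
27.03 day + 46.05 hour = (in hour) 694.8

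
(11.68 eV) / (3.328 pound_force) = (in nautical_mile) 6.826e-23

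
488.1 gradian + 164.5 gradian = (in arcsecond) 2.114e+06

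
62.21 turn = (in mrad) 3.909e+05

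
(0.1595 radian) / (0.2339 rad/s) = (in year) 2.162e-08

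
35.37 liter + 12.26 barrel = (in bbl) 12.48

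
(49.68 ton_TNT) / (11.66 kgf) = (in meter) 1.818e+09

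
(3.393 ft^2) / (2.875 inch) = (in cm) 431.7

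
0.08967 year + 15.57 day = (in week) 6.9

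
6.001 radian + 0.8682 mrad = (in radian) 6.002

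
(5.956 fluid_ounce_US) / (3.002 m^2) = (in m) 5.867e-05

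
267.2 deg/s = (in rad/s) 4.664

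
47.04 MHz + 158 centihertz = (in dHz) 4.704e+08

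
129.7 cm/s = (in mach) 0.003809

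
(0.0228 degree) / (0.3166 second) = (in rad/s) 0.001257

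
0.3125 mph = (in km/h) 0.5029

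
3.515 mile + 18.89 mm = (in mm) 5.657e+06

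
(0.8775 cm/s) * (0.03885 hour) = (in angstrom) 1.227e+10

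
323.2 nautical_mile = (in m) 5.986e+05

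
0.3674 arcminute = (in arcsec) 22.04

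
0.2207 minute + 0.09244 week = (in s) 5.592e+04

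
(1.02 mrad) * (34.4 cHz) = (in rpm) 0.003351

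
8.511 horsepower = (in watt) 6347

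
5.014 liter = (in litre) 5.014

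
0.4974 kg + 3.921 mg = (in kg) 0.4974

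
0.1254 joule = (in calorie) 0.02997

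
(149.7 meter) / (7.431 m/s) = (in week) 3.331e-05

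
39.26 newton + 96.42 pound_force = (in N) 468.2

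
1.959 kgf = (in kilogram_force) 1.959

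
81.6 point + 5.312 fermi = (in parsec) 9.329e-19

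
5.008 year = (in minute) 2.632e+06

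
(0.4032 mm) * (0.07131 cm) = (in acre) 7.105e-11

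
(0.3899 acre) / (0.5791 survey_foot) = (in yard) 9776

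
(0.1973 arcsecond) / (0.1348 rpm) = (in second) 6.776e-05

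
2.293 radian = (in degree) 131.4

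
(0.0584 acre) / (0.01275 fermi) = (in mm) 1.854e+22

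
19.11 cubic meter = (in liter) 1.911e+04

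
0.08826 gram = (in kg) 8.826e-05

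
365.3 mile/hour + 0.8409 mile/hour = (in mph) 366.1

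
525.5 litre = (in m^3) 0.5255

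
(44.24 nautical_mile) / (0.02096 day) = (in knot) 87.95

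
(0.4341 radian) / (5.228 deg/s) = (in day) 5.506e-05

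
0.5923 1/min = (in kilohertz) 9.872e-06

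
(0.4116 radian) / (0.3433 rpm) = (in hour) 0.00318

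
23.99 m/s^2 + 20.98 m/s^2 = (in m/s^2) 44.97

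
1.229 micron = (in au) 8.215e-18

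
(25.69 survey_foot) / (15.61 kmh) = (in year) 5.726e-08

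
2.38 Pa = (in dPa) 23.8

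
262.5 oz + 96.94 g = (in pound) 16.62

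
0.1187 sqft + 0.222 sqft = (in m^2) 0.03165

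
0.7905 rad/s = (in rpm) 7.549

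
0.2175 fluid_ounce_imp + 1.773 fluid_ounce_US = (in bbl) 0.0003687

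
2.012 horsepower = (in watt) 1500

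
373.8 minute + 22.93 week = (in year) 0.4405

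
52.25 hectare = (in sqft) 5.624e+06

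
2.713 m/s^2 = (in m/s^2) 2.713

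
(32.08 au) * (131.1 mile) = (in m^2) 1.013e+18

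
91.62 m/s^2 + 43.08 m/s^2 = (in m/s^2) 134.7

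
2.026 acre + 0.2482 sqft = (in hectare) 0.8199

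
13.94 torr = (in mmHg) 13.94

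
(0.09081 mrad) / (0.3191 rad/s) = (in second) 0.0002846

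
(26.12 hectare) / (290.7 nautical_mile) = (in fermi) 4.852e+14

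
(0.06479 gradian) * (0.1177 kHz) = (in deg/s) 6.863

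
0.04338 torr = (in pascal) 5.784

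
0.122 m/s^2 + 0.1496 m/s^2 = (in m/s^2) 0.2716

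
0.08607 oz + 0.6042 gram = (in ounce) 0.1074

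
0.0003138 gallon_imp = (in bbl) 8.973e-06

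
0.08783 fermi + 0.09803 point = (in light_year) 3.655e-21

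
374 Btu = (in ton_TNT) 9.431e-05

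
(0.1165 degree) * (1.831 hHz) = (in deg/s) 21.33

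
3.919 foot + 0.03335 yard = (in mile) 0.0007612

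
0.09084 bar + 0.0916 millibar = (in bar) 0.09093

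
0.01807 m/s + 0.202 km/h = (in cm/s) 7.418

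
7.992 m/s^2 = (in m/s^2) 7.992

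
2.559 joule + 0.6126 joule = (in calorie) 0.758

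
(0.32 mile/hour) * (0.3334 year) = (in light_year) 1.59e-10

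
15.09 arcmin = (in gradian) 0.2794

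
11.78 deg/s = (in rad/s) 0.2056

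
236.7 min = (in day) 0.1644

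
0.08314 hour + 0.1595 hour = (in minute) 14.56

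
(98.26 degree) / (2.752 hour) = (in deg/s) 0.009918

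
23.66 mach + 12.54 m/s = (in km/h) 2.905e+04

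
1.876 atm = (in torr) 1426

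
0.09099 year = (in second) 2.869e+06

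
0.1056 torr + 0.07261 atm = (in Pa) 7371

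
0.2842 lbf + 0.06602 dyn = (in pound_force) 0.2842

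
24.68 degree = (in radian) 0.4307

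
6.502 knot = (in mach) 0.009824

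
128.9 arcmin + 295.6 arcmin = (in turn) 0.01965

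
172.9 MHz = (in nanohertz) 1.729e+17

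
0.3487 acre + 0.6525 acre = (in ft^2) 4.361e+04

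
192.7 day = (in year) 0.5279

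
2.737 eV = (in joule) 4.385e-19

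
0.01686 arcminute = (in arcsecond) 1.012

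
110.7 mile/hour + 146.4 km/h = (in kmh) 324.6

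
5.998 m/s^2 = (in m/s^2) 5.998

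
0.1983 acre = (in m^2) 802.5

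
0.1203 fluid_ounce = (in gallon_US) 0.0009398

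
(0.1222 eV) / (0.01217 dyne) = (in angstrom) 0.001609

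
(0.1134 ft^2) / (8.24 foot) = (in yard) 0.004587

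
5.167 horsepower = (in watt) 3853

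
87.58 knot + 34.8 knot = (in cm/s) 6296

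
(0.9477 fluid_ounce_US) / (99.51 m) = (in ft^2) 3.032e-06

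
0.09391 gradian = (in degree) 0.08452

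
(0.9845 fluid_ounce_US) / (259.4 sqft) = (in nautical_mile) 6.523e-10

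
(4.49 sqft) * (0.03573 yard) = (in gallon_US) 3.6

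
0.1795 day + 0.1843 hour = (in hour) 4.492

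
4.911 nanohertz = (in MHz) 4.911e-15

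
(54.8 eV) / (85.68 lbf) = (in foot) 7.558e-20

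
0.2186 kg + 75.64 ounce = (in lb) 5.209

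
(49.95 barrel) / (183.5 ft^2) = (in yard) 0.5094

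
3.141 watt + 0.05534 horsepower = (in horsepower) 0.05955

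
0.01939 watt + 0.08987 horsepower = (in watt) 67.04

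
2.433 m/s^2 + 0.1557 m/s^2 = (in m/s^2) 2.589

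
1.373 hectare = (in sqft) 1.478e+05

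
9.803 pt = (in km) 3.458e-06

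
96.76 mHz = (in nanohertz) 9.676e+07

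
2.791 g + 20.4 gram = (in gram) 23.19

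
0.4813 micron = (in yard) 5.264e-07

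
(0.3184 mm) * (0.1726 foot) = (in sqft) 0.0001803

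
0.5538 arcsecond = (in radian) 2.685e-06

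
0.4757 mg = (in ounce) 1.678e-05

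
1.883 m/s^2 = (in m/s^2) 1.883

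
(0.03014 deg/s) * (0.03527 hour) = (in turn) 0.01063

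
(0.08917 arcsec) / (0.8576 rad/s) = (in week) 8.335e-13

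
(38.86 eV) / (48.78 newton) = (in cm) 1.276e-17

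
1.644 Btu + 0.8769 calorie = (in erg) 1.738e+10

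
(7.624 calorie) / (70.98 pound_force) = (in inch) 3.978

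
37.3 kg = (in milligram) 3.73e+07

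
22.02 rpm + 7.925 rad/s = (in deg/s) 586.2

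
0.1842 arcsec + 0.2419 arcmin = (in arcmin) 0.245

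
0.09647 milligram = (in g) 9.647e-05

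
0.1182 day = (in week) 0.01689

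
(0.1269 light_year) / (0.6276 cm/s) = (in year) 6.066e+09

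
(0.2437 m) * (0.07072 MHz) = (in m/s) 1.723e+04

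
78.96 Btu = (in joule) 8.331e+04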